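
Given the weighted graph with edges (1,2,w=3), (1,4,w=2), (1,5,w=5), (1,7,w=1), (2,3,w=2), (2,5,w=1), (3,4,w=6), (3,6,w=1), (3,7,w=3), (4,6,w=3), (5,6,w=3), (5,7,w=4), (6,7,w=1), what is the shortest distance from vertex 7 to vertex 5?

Step 1: Build adjacency list with weights:
  1: 2(w=3), 4(w=2), 5(w=5), 7(w=1)
  2: 1(w=3), 3(w=2), 5(w=1)
  3: 2(w=2), 4(w=6), 6(w=1), 7(w=3)
  4: 1(w=2), 3(w=6), 6(w=3)
  5: 1(w=5), 2(w=1), 6(w=3), 7(w=4)
  6: 3(w=1), 4(w=3), 5(w=3), 7(w=1)
  7: 1(w=1), 3(w=3), 5(w=4), 6(w=1)

Step 2: Apply Dijkstra's algorithm from vertex 7:
  Visit vertex 7 (distance=0)
    Update dist[1] = 1
    Update dist[3] = 3
    Update dist[5] = 4
    Update dist[6] = 1
  Visit vertex 1 (distance=1)
    Update dist[2] = 4
    Update dist[4] = 3
  Visit vertex 6 (distance=1)
    Update dist[3] = 2
  Visit vertex 3 (distance=2)
  Visit vertex 4 (distance=3)
  Visit vertex 2 (distance=4)
  Visit vertex 5 (distance=4)

Step 3: Shortest path: 7 -> 5
Total weight: 4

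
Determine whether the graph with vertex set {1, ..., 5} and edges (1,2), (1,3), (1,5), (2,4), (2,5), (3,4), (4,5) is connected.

Step 1: Build adjacency list from edges:
  1: 2, 3, 5
  2: 1, 4, 5
  3: 1, 4
  4: 2, 3, 5
  5: 1, 2, 4

Step 2: Run BFS/DFS from vertex 1:
  Visited: {1, 2, 3, 5, 4}
  Reached 5 of 5 vertices

Step 3: All 5 vertices reached from vertex 1, so the graph is connected.
Answer: Yes, the graph is connected.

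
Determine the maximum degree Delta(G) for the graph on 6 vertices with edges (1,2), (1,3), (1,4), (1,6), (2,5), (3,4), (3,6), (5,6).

Step 1: Count edges incident to each vertex:
  deg(1) = 4 (neighbors: 2, 3, 4, 6)
  deg(2) = 2 (neighbors: 1, 5)
  deg(3) = 3 (neighbors: 1, 4, 6)
  deg(4) = 2 (neighbors: 1, 3)
  deg(5) = 2 (neighbors: 2, 6)
  deg(6) = 3 (neighbors: 1, 3, 5)

Step 2: Find maximum:
  max(4, 2, 3, 2, 2, 3) = 4 (vertex 1)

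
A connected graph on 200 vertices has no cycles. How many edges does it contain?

A tree on n vertices always has exactly n - 1 edges.
For n = 200: edges = 200 - 1 = 199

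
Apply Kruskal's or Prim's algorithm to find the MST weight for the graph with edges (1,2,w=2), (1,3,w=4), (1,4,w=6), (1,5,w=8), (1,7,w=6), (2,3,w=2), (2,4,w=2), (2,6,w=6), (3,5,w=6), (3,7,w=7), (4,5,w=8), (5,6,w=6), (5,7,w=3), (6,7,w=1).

Apply Kruskal's algorithm (sort edges by weight, add if no cycle):

Sorted edges by weight:
  (6,7) w=1
  (1,2) w=2
  (2,3) w=2
  (2,4) w=2
  (5,7) w=3
  (1,3) w=4
  (1,4) w=6
  (1,7) w=6
  (2,6) w=6
  (3,5) w=6
  (5,6) w=6
  (3,7) w=7
  (1,5) w=8
  (4,5) w=8

Add edge (6,7) w=1 -- no cycle. Running total: 1
Add edge (1,2) w=2 -- no cycle. Running total: 3
Add edge (2,3) w=2 -- no cycle. Running total: 5
Add edge (2,4) w=2 -- no cycle. Running total: 7
Add edge (5,7) w=3 -- no cycle. Running total: 10
Skip edge (1,3) w=4 -- would create cycle
Skip edge (1,4) w=6 -- would create cycle
Add edge (1,7) w=6 -- no cycle. Running total: 16

MST edges: (6,7,w=1), (1,2,w=2), (2,3,w=2), (2,4,w=2), (5,7,w=3), (1,7,w=6)
Total MST weight: 1 + 2 + 2 + 2 + 3 + 6 = 16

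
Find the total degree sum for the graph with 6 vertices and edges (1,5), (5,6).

Step 1: Count edges incident to each vertex:
  deg(1) = 1 (neighbors: 5)
  deg(2) = 0 (neighbors: none)
  deg(3) = 0 (neighbors: none)
  deg(4) = 0 (neighbors: none)
  deg(5) = 2 (neighbors: 1, 6)
  deg(6) = 1 (neighbors: 5)

Step 2: Sum all degrees:
  1 + 0 + 0 + 0 + 2 + 1 = 4

Verification: sum of degrees = 2 * |E| = 2 * 2 = 4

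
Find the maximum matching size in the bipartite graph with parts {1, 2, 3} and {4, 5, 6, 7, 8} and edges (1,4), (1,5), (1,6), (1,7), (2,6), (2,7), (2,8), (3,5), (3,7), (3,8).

Step 1: List the neighbors of each left vertex:
  1: 4, 5, 6, 7
  2: 6, 7, 8
  3: 5, 7, 8

Step 2: Greedily match left vertices, then look for augmenting paths:
  Match 1 -- 4
  Match 2 -- 6
  Match 3 -- 5
  No augmenting path remains.

Step 3: Verify this is maximum:
  Matching size 3 = min(|L|, |R|) = min(3, 5), which is an upper bound, so this matching is maximum.

Maximum matching: {(1,4), (2,6), (3,5)}
Size: 3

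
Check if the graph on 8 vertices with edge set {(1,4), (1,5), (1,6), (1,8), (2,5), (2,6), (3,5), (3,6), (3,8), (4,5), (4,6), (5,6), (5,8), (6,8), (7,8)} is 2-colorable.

Step 1: Attempt 2-coloring using BFS:
  Start at vertex 1, assign color 0
  Color vertex 4 with color 1 (neighbor of 1)
  Color vertex 5 with color 1 (neighbor of 1)
  Color vertex 6 with color 1 (neighbor of 1)
  Color vertex 8 with color 1 (neighbor of 1)

Step 2: Conflict found! Vertices 4 and 5 are adjacent but have the same color.
This means the graph contains an odd cycle.

The graph is NOT bipartite.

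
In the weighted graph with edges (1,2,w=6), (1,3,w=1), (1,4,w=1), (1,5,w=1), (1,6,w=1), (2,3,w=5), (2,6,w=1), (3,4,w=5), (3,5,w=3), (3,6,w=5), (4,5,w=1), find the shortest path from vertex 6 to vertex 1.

Step 1: Build adjacency list with weights:
  1: 2(w=6), 3(w=1), 4(w=1), 5(w=1), 6(w=1)
  2: 1(w=6), 3(w=5), 6(w=1)
  3: 1(w=1), 2(w=5), 4(w=5), 5(w=3), 6(w=5)
  4: 1(w=1), 3(w=5), 5(w=1)
  5: 1(w=1), 3(w=3), 4(w=1)
  6: 1(w=1), 2(w=1), 3(w=5)

Step 2: Apply Dijkstra's algorithm from vertex 6:
  Visit vertex 6 (distance=0)
    Update dist[1] = 1
    Update dist[2] = 1
    Update dist[3] = 5
  Visit vertex 1 (distance=1)
    Update dist[3] = 2
    Update dist[4] = 2
    Update dist[5] = 2

Step 3: Shortest path: 6 -> 1
Total weight: 1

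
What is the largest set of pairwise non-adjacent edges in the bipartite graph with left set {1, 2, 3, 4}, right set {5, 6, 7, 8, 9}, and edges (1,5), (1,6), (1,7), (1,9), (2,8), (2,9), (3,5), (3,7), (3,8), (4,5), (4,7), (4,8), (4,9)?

Step 1: List the neighbors of each left vertex:
  1: 5, 6, 7, 9
  2: 8, 9
  3: 5, 7, 8
  4: 5, 7, 8, 9

Step 2: Greedily match left vertices, then look for augmenting paths:
  Match 1 -- 5
  Match 2 -- 8
  Match 3 -- 7
  Match 4 -- 9
  No augmenting path remains.

Step 3: Verify this is maximum:
  Matching size 4 = min(|L|, |R|) = min(4, 5), which is an upper bound, so this matching is maximum.

Maximum matching: {(1,5), (2,8), (3,7), (4,9)}
Size: 4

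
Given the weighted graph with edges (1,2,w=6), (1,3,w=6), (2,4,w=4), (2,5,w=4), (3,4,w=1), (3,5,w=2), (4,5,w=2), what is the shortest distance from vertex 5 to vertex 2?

Step 1: Build adjacency list with weights:
  1: 2(w=6), 3(w=6)
  2: 1(w=6), 4(w=4), 5(w=4)
  3: 1(w=6), 4(w=1), 5(w=2)
  4: 2(w=4), 3(w=1), 5(w=2)
  5: 2(w=4), 3(w=2), 4(w=2)

Step 2: Apply Dijkstra's algorithm from vertex 5:
  Visit vertex 5 (distance=0)
    Update dist[2] = 4
    Update dist[3] = 2
    Update dist[4] = 2
  Visit vertex 3 (distance=2)
    Update dist[1] = 8
  Visit vertex 4 (distance=2)
  Visit vertex 2 (distance=4)

Step 3: Shortest path: 5 -> 2
Total weight: 4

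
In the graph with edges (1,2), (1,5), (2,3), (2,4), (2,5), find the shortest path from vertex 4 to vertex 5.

Step 1: Build adjacency list:
  1: 2, 5
  2: 1, 3, 4, 5
  3: 2
  4: 2
  5: 1, 2

Step 2: BFS from vertex 4 to find shortest path to 5:
  vertex 2 reached at distance 1
  vertex 1 reached at distance 2
  vertex 3 reached at distance 2
  vertex 5 reached at distance 2

Step 3: Shortest path: 4 -> 2 -> 5
Path length: 2 edges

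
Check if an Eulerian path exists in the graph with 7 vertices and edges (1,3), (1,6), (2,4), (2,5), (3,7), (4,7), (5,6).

Step 1: Find the degree of each vertex:
  deg(1) = 2
  deg(2) = 2
  deg(3) = 2
  deg(4) = 2
  deg(5) = 2
  deg(6) = 2
  deg(7) = 2

Step 2: Count vertices with odd degree:
  All vertices have even degree (0 odd-degree vertices)

Step 3: Apply Euler's theorem:
  - Eulerian circuit exists iff graph is connected and all vertices have even degree
  - Eulerian path exists iff graph is connected and has 0 or 2 odd-degree vertices

Graph is connected with 0 odd-degree vertices.
Both Eulerian circuit and Eulerian path exist.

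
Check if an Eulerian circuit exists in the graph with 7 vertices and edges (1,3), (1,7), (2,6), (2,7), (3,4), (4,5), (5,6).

Step 1: Find the degree of each vertex:
  deg(1) = 2
  deg(2) = 2
  deg(3) = 2
  deg(4) = 2
  deg(5) = 2
  deg(6) = 2
  deg(7) = 2

Step 2: Count vertices with odd degree:
  All vertices have even degree (0 odd-degree vertices)

Step 3: Apply Euler's theorem:
  - Eulerian circuit exists iff graph is connected and all vertices have even degree
  - Eulerian path exists iff graph is connected and has 0 or 2 odd-degree vertices

Graph is connected with 0 odd-degree vertices.
Both Eulerian circuit and Eulerian path exist.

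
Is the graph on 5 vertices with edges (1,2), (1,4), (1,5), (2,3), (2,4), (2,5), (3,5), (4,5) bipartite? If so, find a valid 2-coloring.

Step 1: Attempt 2-coloring using BFS:
  Start at vertex 1, assign color 0
  Color vertex 2 with color 1 (neighbor of 1)
  Color vertex 4 with color 1 (neighbor of 1)
  Color vertex 5 with color 1 (neighbor of 1)
  Color vertex 3 with color 0 (neighbor of 2)

Step 2: Conflict found! Vertices 2 and 4 are adjacent but have the same color.
This means the graph contains an odd cycle.

The graph is NOT bipartite.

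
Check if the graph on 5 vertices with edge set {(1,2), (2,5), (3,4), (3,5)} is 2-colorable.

Step 1: Attempt 2-coloring using BFS:
  Start at vertex 1, assign color 0
  Color vertex 2 with color 1 (neighbor of 1)
  Color vertex 5 with color 0 (neighbor of 2)
  Color vertex 3 with color 1 (neighbor of 5)
  Color vertex 4 with color 0 (neighbor of 3)

Step 2: 2-coloring succeeded. No conflicts found.
  Set A (color 0): {1, 4, 5}
  Set B (color 1): {2, 3}

The graph is bipartite with partition {1, 4, 5}, {2, 3}.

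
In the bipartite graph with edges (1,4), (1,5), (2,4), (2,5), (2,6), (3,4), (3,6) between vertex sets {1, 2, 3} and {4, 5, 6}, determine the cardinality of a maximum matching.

Step 1: List the neighbors of each left vertex:
  1: 4, 5
  2: 4, 5, 6
  3: 4, 6

Step 2: Greedily match left vertices, then look for augmenting paths:
  Match 1 -- 4
  Match 2 -- 5
  Match 3 -- 6
  No augmenting path remains.

Step 3: Verify this is maximum:
  Matching size 3 = min(|L|, |R|) = min(3, 3), which is an upper bound, so this matching is maximum.

Maximum matching: {(1,4), (2,5), (3,6)}
Size: 3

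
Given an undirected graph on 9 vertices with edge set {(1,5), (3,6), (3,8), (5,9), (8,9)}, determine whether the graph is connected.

Step 1: Build adjacency list from edges:
  1: 5
  2: (none)
  3: 6, 8
  4: (none)
  5: 1, 9
  6: 3
  7: (none)
  8: 3, 9
  9: 5, 8

Step 2: Run BFS/DFS from vertex 1:
  Visited: {1, 5, 9, 8, 3, 6}
  Reached 6 of 9 vertices

Step 3: Only 6 of 9 vertices reached. Graph is disconnected.
Connected components: {1, 3, 5, 6, 8, 9}, {2}, {4}, {7}
Answer: No, the graph is not connected (4 components).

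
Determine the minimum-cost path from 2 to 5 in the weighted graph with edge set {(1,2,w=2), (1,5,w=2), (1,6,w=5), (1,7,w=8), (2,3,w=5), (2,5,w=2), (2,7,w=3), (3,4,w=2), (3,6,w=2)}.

Step 1: Build adjacency list with weights:
  1: 2(w=2), 5(w=2), 6(w=5), 7(w=8)
  2: 1(w=2), 3(w=5), 5(w=2), 7(w=3)
  3: 2(w=5), 4(w=2), 6(w=2)
  4: 3(w=2)
  5: 1(w=2), 2(w=2)
  6: 1(w=5), 3(w=2)
  7: 1(w=8), 2(w=3)

Step 2: Apply Dijkstra's algorithm from vertex 2:
  Visit vertex 2 (distance=0)
    Update dist[1] = 2
    Update dist[3] = 5
    Update dist[5] = 2
    Update dist[7] = 3
  Visit vertex 1 (distance=2)
    Update dist[6] = 7
  Visit vertex 5 (distance=2)

Step 3: Shortest path: 2 -> 5
Total weight: 2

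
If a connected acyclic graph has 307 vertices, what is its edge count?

A tree on n vertices always has exactly n - 1 edges.
For n = 307: edges = 307 - 1 = 306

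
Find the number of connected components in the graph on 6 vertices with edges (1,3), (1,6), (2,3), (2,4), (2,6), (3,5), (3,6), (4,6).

Step 1: Build adjacency list from edges:
  1: 3, 6
  2: 3, 4, 6
  3: 1, 2, 5, 6
  4: 2, 6
  5: 3
  6: 1, 2, 3, 4

Step 2: Run BFS/DFS from vertex 1:
  Visited: {1, 3, 6, 2, 5, 4}
  Reached 6 of 6 vertices

Step 3: All 6 vertices reached from vertex 1, so the graph is connected.
Number of connected components: 1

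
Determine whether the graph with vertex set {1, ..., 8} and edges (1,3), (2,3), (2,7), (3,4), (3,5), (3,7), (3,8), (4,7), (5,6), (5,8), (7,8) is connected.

Step 1: Build adjacency list from edges:
  1: 3
  2: 3, 7
  3: 1, 2, 4, 5, 7, 8
  4: 3, 7
  5: 3, 6, 8
  6: 5
  7: 2, 3, 4, 8
  8: 3, 5, 7

Step 2: Run BFS/DFS from vertex 1:
  Visited: {1, 3, 2, 4, 5, 7, 8, 6}
  Reached 8 of 8 vertices

Step 3: All 8 vertices reached from vertex 1, so the graph is connected.
Answer: Yes, the graph is connected.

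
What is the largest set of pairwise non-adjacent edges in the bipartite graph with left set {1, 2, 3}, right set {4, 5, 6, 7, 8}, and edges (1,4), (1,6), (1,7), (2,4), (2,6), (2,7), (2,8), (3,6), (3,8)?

Step 1: List the neighbors of each left vertex:
  1: 4, 6, 7
  2: 4, 6, 7, 8
  3: 6, 8

Step 2: Greedily match left vertices, then look for augmenting paths:
  Match 1 -- 4
  Match 2 -- 6
  Match 3 -- 8
  No augmenting path remains.

Step 3: Verify this is maximum:
  Matching size 3 = min(|L|, |R|) = min(3, 5), which is an upper bound, so this matching is maximum.

Maximum matching: {(1,4), (2,6), (3,8)}
Size: 3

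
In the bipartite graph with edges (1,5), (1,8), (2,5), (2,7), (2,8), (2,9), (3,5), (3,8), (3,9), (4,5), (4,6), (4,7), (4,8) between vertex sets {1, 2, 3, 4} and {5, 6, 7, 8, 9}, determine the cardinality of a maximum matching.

Step 1: List the neighbors of each left vertex:
  1: 5, 8
  2: 5, 7, 8, 9
  3: 5, 8, 9
  4: 5, 6, 7, 8

Step 2: Greedily match left vertices, then look for augmenting paths:
  Match 1 -- 5
  Match 2 -- 7
  Match 3 -- 8
  Match 4 -- 6
  No augmenting path remains.

Step 3: Verify this is maximum:
  Matching size 4 = min(|L|, |R|) = min(4, 5), which is an upper bound, so this matching is maximum.

Maximum matching: {(1,5), (2,7), (3,8), (4,6)}
Size: 4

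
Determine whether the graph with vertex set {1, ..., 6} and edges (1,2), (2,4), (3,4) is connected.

Step 1: Build adjacency list from edges:
  1: 2
  2: 1, 4
  3: 4
  4: 2, 3
  5: (none)
  6: (none)

Step 2: Run BFS/DFS from vertex 1:
  Visited: {1, 2, 4, 3}
  Reached 4 of 6 vertices

Step 3: Only 4 of 6 vertices reached. Graph is disconnected.
Connected components: {1, 2, 3, 4}, {5}, {6}
Answer: No, the graph is not connected (3 components).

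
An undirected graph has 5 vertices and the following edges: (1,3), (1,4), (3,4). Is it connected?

Step 1: Build adjacency list from edges:
  1: 3, 4
  2: (none)
  3: 1, 4
  4: 1, 3
  5: (none)

Step 2: Run BFS/DFS from vertex 1:
  Visited: {1, 3, 4}
  Reached 3 of 5 vertices

Step 3: Only 3 of 5 vertices reached. Graph is disconnected.
Connected components: {1, 3, 4}, {2}, {5}
Answer: No, the graph is not connected (3 components).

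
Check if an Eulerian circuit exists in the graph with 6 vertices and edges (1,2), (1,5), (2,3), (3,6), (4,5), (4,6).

Step 1: Find the degree of each vertex:
  deg(1) = 2
  deg(2) = 2
  deg(3) = 2
  deg(4) = 2
  deg(5) = 2
  deg(6) = 2

Step 2: Count vertices with odd degree:
  All vertices have even degree (0 odd-degree vertices)

Step 3: Apply Euler's theorem:
  - Eulerian circuit exists iff graph is connected and all vertices have even degree
  - Eulerian path exists iff graph is connected and has 0 or 2 odd-degree vertices

Graph is connected with 0 odd-degree vertices.
Both Eulerian circuit and Eulerian path exist.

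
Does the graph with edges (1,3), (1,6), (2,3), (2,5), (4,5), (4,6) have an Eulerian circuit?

Step 1: Find the degree of each vertex:
  deg(1) = 2
  deg(2) = 2
  deg(3) = 2
  deg(4) = 2
  deg(5) = 2
  deg(6) = 2

Step 2: Count vertices with odd degree:
  All vertices have even degree (0 odd-degree vertices)

Step 3: Apply Euler's theorem:
  - Eulerian circuit exists iff graph is connected and all vertices have even degree
  - Eulerian path exists iff graph is connected and has 0 or 2 odd-degree vertices

Graph is connected with 0 odd-degree vertices.
Both Eulerian circuit and Eulerian path exist.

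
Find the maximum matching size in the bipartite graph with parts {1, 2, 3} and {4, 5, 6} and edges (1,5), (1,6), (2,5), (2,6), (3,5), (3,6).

Step 1: List the neighbors of each left vertex:
  1: 5, 6
  2: 5, 6
  3: 5, 6

Step 2: Greedily match left vertices, then look for augmenting paths:
  Match 1 -- 5
  Match 2 -- 6
  No augmenting path remains.

Step 3: Verify this is maximum:
  Matching has size 2. The vertex set {5, 6} covers every edge and has size 2; any matching has at most one edge per cover vertex, so 2 is maximum (König's theorem).

Maximum matching: {(1,5), (2,6)}
Size: 2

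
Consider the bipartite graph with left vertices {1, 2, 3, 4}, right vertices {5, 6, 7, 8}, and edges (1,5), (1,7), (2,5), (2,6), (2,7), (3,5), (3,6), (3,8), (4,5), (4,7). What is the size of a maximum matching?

Step 1: List the neighbors of each left vertex:
  1: 5, 7
  2: 5, 6, 7
  3: 5, 6, 8
  4: 5, 7

Step 2: Greedily match left vertices, then look for augmenting paths:
  Match 1 -- 5
  Match 2 -- 6
  Match 3 -- 8
  Match 4 -- 7
  No augmenting path remains.

Step 3: Verify this is maximum:
  Matching size 4 = min(|L|, |R|) = min(4, 4), which is an upper bound, so this matching is maximum.

Maximum matching: {(1,5), (2,6), (3,8), (4,7)}
Size: 4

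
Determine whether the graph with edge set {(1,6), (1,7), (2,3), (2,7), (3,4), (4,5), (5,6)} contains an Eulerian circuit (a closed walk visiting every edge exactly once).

Step 1: Find the degree of each vertex:
  deg(1) = 2
  deg(2) = 2
  deg(3) = 2
  deg(4) = 2
  deg(5) = 2
  deg(6) = 2
  deg(7) = 2

Step 2: Count vertices with odd degree:
  All vertices have even degree (0 odd-degree vertices)

Step 3: Apply Euler's theorem:
  - Eulerian circuit exists iff graph is connected and all vertices have even degree
  - Eulerian path exists iff graph is connected and has 0 or 2 odd-degree vertices

Graph is connected with 0 odd-degree vertices.
Both Eulerian circuit and Eulerian path exist.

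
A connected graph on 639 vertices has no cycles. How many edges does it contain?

A tree on n vertices always has exactly n - 1 edges.
For n = 639: edges = 639 - 1 = 638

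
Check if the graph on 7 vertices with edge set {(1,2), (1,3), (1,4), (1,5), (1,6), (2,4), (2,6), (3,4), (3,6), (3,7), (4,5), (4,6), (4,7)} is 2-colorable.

Step 1: Attempt 2-coloring using BFS:
  Start at vertex 1, assign color 0
  Color vertex 2 with color 1 (neighbor of 1)
  Color vertex 3 with color 1 (neighbor of 1)
  Color vertex 4 with color 1 (neighbor of 1)
  Color vertex 5 with color 1 (neighbor of 1)
  Color vertex 6 with color 1 (neighbor of 1)

Step 2: Conflict found! Vertices 2 and 4 are adjacent but have the same color.
This means the graph contains an odd cycle.

The graph is NOT bipartite.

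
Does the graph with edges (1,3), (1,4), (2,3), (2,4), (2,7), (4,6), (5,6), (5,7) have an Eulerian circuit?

Step 1: Find the degree of each vertex:
  deg(1) = 2
  deg(2) = 3
  deg(3) = 2
  deg(4) = 3
  deg(5) = 2
  deg(6) = 2
  deg(7) = 2

Step 2: Count vertices with odd degree:
  Odd-degree vertices: 2, 4 (2 total)

Step 3: Apply Euler's theorem:
  - Eulerian circuit exists iff graph is connected and all vertices have even degree
  - Eulerian path exists iff graph is connected and has 0 or 2 odd-degree vertices

Graph is connected with exactly 2 odd-degree vertices (2, 4).
Eulerian path exists (starting and ending at the odd-degree vertices), but no Eulerian circuit.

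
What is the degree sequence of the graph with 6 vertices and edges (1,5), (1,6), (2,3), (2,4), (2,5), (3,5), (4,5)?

Step 1: Count edges incident to each vertex:
  deg(1) = 2 (neighbors: 5, 6)
  deg(2) = 3 (neighbors: 3, 4, 5)
  deg(3) = 2 (neighbors: 2, 5)
  deg(4) = 2 (neighbors: 2, 5)
  deg(5) = 4 (neighbors: 1, 2, 3, 4)
  deg(6) = 1 (neighbors: 1)

Step 2: Sort degrees in non-increasing order:
  Degrees: [2, 3, 2, 2, 4, 1] -> sorted: [4, 3, 2, 2, 2, 1]

Degree sequence: [4, 3, 2, 2, 2, 1]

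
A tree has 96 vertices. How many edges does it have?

A tree on n vertices always has exactly n - 1 edges.
For n = 96: edges = 96 - 1 = 95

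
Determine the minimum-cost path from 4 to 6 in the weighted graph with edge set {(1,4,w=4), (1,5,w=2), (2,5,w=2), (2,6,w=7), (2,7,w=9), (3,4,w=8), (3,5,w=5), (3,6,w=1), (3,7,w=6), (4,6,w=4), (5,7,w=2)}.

Step 1: Build adjacency list with weights:
  1: 4(w=4), 5(w=2)
  2: 5(w=2), 6(w=7), 7(w=9)
  3: 4(w=8), 5(w=5), 6(w=1), 7(w=6)
  4: 1(w=4), 3(w=8), 6(w=4)
  5: 1(w=2), 2(w=2), 3(w=5), 7(w=2)
  6: 2(w=7), 3(w=1), 4(w=4)
  7: 2(w=9), 3(w=6), 5(w=2)

Step 2: Apply Dijkstra's algorithm from vertex 4:
  Visit vertex 4 (distance=0)
    Update dist[1] = 4
    Update dist[3] = 8
    Update dist[6] = 4
  Visit vertex 1 (distance=4)
    Update dist[5] = 6
  Visit vertex 6 (distance=4)
    Update dist[2] = 11
    Update dist[3] = 5

Step 3: Shortest path: 4 -> 6
Total weight: 4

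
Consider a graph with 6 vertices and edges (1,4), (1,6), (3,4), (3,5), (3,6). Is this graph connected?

Step 1: Build adjacency list from edges:
  1: 4, 6
  2: (none)
  3: 4, 5, 6
  4: 1, 3
  5: 3
  6: 1, 3

Step 2: Run BFS/DFS from vertex 1:
  Visited: {1, 4, 6, 3, 5}
  Reached 5 of 6 vertices

Step 3: Only 5 of 6 vertices reached. Graph is disconnected.
Connected components: {1, 3, 4, 5, 6}, {2}
Answer: No, the graph is not connected (2 components).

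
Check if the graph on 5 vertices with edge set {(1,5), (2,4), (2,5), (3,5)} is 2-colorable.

Step 1: Attempt 2-coloring using BFS:
  Start at vertex 1, assign color 0
  Color vertex 5 with color 1 (neighbor of 1)
  Color vertex 2 with color 0 (neighbor of 5)
  Color vertex 3 with color 0 (neighbor of 5)
  Color vertex 4 with color 1 (neighbor of 2)

Step 2: 2-coloring succeeded. No conflicts found.
  Set A (color 0): {1, 2, 3}
  Set B (color 1): {4, 5}

The graph is bipartite with partition {1, 2, 3}, {4, 5}.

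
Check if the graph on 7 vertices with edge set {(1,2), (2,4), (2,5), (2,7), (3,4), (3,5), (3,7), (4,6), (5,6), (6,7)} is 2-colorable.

Step 1: Attempt 2-coloring using BFS:
  Start at vertex 1, assign color 0
  Color vertex 2 with color 1 (neighbor of 1)
  Color vertex 4 with color 0 (neighbor of 2)
  Color vertex 5 with color 0 (neighbor of 2)
  Color vertex 7 with color 0 (neighbor of 2)
  Color vertex 3 with color 1 (neighbor of 4)
  Color vertex 6 with color 1 (neighbor of 4)

Step 2: 2-coloring succeeded. No conflicts found.
  Set A (color 0): {1, 4, 5, 7}
  Set B (color 1): {2, 3, 6}

The graph is bipartite with partition {1, 4, 5, 7}, {2, 3, 6}.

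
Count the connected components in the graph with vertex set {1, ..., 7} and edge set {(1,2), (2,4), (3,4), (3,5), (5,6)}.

Step 1: Build adjacency list from edges:
  1: 2
  2: 1, 4
  3: 4, 5
  4: 2, 3
  5: 3, 6
  6: 5
  7: (none)

Step 2: Run BFS/DFS from vertex 1:
  Visited: {1, 2, 4, 3, 5, 6}
  Reached 6 of 7 vertices

Step 3: Only 6 of 7 vertices reached. Graph is disconnected.
Connected components: {1, 2, 3, 4, 5, 6}, {7}
Number of connected components: 2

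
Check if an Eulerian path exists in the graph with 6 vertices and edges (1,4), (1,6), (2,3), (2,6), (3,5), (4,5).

Step 1: Find the degree of each vertex:
  deg(1) = 2
  deg(2) = 2
  deg(3) = 2
  deg(4) = 2
  deg(5) = 2
  deg(6) = 2

Step 2: Count vertices with odd degree:
  All vertices have even degree (0 odd-degree vertices)

Step 3: Apply Euler's theorem:
  - Eulerian circuit exists iff graph is connected and all vertices have even degree
  - Eulerian path exists iff graph is connected and has 0 or 2 odd-degree vertices

Graph is connected with 0 odd-degree vertices.
Both Eulerian circuit and Eulerian path exist.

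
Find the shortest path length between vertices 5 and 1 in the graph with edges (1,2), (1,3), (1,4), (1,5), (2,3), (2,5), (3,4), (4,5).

Step 1: Build adjacency list:
  1: 2, 3, 4, 5
  2: 1, 3, 5
  3: 1, 2, 4
  4: 1, 3, 5
  5: 1, 2, 4

Step 2: BFS from vertex 5 to find shortest path to 1:
  vertex 1 reached at distance 1

Step 3: Shortest path: 5 -> 1
Path length: 1 edge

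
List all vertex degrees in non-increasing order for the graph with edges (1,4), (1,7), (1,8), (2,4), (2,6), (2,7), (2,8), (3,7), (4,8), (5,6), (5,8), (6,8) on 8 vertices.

Step 1: Count edges incident to each vertex:
  deg(1) = 3 (neighbors: 4, 7, 8)
  deg(2) = 4 (neighbors: 4, 6, 7, 8)
  deg(3) = 1 (neighbors: 7)
  deg(4) = 3 (neighbors: 1, 2, 8)
  deg(5) = 2 (neighbors: 6, 8)
  deg(6) = 3 (neighbors: 2, 5, 8)
  deg(7) = 3 (neighbors: 1, 2, 3)
  deg(8) = 5 (neighbors: 1, 2, 4, 5, 6)

Step 2: Sort degrees in non-increasing order:
  Degrees: [3, 4, 1, 3, 2, 3, 3, 5] -> sorted: [5, 4, 3, 3, 3, 3, 2, 1]

Degree sequence: [5, 4, 3, 3, 3, 3, 2, 1]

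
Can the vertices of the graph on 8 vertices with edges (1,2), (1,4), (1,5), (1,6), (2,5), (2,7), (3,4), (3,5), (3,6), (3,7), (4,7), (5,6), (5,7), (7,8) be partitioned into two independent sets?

Step 1: Attempt 2-coloring using BFS:
  Start at vertex 1, assign color 0
  Color vertex 2 with color 1 (neighbor of 1)
  Color vertex 4 with color 1 (neighbor of 1)
  Color vertex 5 with color 1 (neighbor of 1)
  Color vertex 6 with color 1 (neighbor of 1)

Step 2: Conflict found! Vertices 2 and 5 are adjacent but have the same color.
This means the graph contains an odd cycle.

The graph is NOT bipartite.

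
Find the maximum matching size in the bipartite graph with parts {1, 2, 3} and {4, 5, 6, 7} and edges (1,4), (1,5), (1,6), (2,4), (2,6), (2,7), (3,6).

Step 1: List the neighbors of each left vertex:
  1: 4, 5, 6
  2: 4, 6, 7
  3: 6

Step 2: Greedily match left vertices, then look for augmenting paths:
  Match 1 -- 4
  Match 2 -- 7
  Match 3 -- 6
  No augmenting path remains.

Step 3: Verify this is maximum:
  Matching size 3 = min(|L|, |R|) = min(3, 4), which is an upper bound, so this matching is maximum.

Maximum matching: {(1,4), (2,7), (3,6)}
Size: 3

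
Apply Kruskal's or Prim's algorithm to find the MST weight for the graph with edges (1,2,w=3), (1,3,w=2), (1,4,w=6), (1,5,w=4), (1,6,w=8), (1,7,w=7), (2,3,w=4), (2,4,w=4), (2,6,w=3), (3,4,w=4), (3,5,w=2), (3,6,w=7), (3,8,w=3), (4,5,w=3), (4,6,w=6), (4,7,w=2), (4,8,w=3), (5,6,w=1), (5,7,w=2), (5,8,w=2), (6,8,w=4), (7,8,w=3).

Apply Kruskal's algorithm (sort edges by weight, add if no cycle):

Sorted edges by weight:
  (5,6) w=1
  (1,3) w=2
  (3,5) w=2
  (4,7) w=2
  (5,7) w=2
  (5,8) w=2
  (1,2) w=3
  (2,6) w=3
  (3,8) w=3
  (4,8) w=3
  (4,5) w=3
  (7,8) w=3
  (1,5) w=4
  (2,3) w=4
  (2,4) w=4
  (3,4) w=4
  (6,8) w=4
  (1,4) w=6
  (4,6) w=6
  (1,7) w=7
  (3,6) w=7
  (1,6) w=8

Add edge (5,6) w=1 -- no cycle. Running total: 1
Add edge (1,3) w=2 -- no cycle. Running total: 3
Add edge (3,5) w=2 -- no cycle. Running total: 5
Add edge (4,7) w=2 -- no cycle. Running total: 7
Add edge (5,7) w=2 -- no cycle. Running total: 9
Add edge (5,8) w=2 -- no cycle. Running total: 11
Add edge (1,2) w=3 -- no cycle. Running total: 14

MST edges: (5,6,w=1), (1,3,w=2), (3,5,w=2), (4,7,w=2), (5,7,w=2), (5,8,w=2), (1,2,w=3)
Total MST weight: 1 + 2 + 2 + 2 + 2 + 2 + 3 = 14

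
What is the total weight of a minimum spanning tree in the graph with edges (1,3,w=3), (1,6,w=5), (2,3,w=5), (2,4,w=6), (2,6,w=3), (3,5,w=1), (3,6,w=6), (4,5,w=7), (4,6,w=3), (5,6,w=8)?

Apply Kruskal's algorithm (sort edges by weight, add if no cycle):

Sorted edges by weight:
  (3,5) w=1
  (1,3) w=3
  (2,6) w=3
  (4,6) w=3
  (1,6) w=5
  (2,3) w=5
  (2,4) w=6
  (3,6) w=6
  (4,5) w=7
  (5,6) w=8

Add edge (3,5) w=1 -- no cycle. Running total: 1
Add edge (1,3) w=3 -- no cycle. Running total: 4
Add edge (2,6) w=3 -- no cycle. Running total: 7
Add edge (4,6) w=3 -- no cycle. Running total: 10
Add edge (1,6) w=5 -- no cycle. Running total: 15

MST edges: (3,5,w=1), (1,3,w=3), (2,6,w=3), (4,6,w=3), (1,6,w=5)
Total MST weight: 1 + 3 + 3 + 3 + 5 = 15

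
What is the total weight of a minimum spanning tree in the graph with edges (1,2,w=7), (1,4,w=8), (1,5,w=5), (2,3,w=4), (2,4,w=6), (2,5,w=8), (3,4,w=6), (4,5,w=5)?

Apply Kruskal's algorithm (sort edges by weight, add if no cycle):

Sorted edges by weight:
  (2,3) w=4
  (1,5) w=5
  (4,5) w=5
  (2,4) w=6
  (3,4) w=6
  (1,2) w=7
  (1,4) w=8
  (2,5) w=8

Add edge (2,3) w=4 -- no cycle. Running total: 4
Add edge (1,5) w=5 -- no cycle. Running total: 9
Add edge (4,5) w=5 -- no cycle. Running total: 14
Add edge (2,4) w=6 -- no cycle. Running total: 20

MST edges: (2,3,w=4), (1,5,w=5), (4,5,w=5), (2,4,w=6)
Total MST weight: 4 + 5 + 5 + 6 = 20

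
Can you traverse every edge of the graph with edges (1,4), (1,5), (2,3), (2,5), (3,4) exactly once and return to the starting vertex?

Step 1: Find the degree of each vertex:
  deg(1) = 2
  deg(2) = 2
  deg(3) = 2
  deg(4) = 2
  deg(5) = 2

Step 2: Count vertices with odd degree:
  All vertices have even degree (0 odd-degree vertices)

Step 3: Apply Euler's theorem:
  - Eulerian circuit exists iff graph is connected and all vertices have even degree
  - Eulerian path exists iff graph is connected and has 0 or 2 odd-degree vertices

Graph is connected with 0 odd-degree vertices.
Both Eulerian circuit and Eulerian path exist.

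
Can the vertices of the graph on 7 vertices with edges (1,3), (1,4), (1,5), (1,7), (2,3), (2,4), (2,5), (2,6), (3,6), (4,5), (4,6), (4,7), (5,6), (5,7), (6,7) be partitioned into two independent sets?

Step 1: Attempt 2-coloring using BFS:
  Start at vertex 1, assign color 0
  Color vertex 3 with color 1 (neighbor of 1)
  Color vertex 4 with color 1 (neighbor of 1)
  Color vertex 5 with color 1 (neighbor of 1)
  Color vertex 7 with color 1 (neighbor of 1)
  Color vertex 2 with color 0 (neighbor of 3)
  Color vertex 6 with color 0 (neighbor of 3)

Step 2: Conflict found! Vertices 4 and 5 are adjacent but have the same color.
This means the graph contains an odd cycle.

The graph is NOT bipartite.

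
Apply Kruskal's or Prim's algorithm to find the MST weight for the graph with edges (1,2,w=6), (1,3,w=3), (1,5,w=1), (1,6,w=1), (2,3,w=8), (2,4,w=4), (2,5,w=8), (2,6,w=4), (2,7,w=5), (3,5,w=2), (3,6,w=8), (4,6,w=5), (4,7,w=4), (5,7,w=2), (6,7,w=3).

Apply Kruskal's algorithm (sort edges by weight, add if no cycle):

Sorted edges by weight:
  (1,5) w=1
  (1,6) w=1
  (3,5) w=2
  (5,7) w=2
  (1,3) w=3
  (6,7) w=3
  (2,4) w=4
  (2,6) w=4
  (4,7) w=4
  (2,7) w=5
  (4,6) w=5
  (1,2) w=6
  (2,3) w=8
  (2,5) w=8
  (3,6) w=8

Add edge (1,5) w=1 -- no cycle. Running total: 1
Add edge (1,6) w=1 -- no cycle. Running total: 2
Add edge (3,5) w=2 -- no cycle. Running total: 4
Add edge (5,7) w=2 -- no cycle. Running total: 6
Skip edge (1,3) w=3 -- would create cycle
Skip edge (6,7) w=3 -- would create cycle
Add edge (2,4) w=4 -- no cycle. Running total: 10
Add edge (2,6) w=4 -- no cycle. Running total: 14

MST edges: (1,5,w=1), (1,6,w=1), (3,5,w=2), (5,7,w=2), (2,4,w=4), (2,6,w=4)
Total MST weight: 1 + 1 + 2 + 2 + 4 + 4 = 14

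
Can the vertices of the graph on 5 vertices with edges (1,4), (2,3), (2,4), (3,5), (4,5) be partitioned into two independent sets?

Step 1: Attempt 2-coloring using BFS:
  Start at vertex 1, assign color 0
  Color vertex 4 with color 1 (neighbor of 1)
  Color vertex 2 with color 0 (neighbor of 4)
  Color vertex 5 with color 0 (neighbor of 4)
  Color vertex 3 with color 1 (neighbor of 2)

Step 2: 2-coloring succeeded. No conflicts found.
  Set A (color 0): {1, 2, 5}
  Set B (color 1): {3, 4}

The graph is bipartite with partition {1, 2, 5}, {3, 4}.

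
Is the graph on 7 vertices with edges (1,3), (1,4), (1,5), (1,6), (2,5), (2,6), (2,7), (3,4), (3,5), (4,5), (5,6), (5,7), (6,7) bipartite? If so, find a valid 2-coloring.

Step 1: Attempt 2-coloring using BFS:
  Start at vertex 1, assign color 0
  Color vertex 3 with color 1 (neighbor of 1)
  Color vertex 4 with color 1 (neighbor of 1)
  Color vertex 5 with color 1 (neighbor of 1)
  Color vertex 6 with color 1 (neighbor of 1)

Step 2: Conflict found! Vertices 3 and 4 are adjacent but have the same color.
This means the graph contains an odd cycle.

The graph is NOT bipartite.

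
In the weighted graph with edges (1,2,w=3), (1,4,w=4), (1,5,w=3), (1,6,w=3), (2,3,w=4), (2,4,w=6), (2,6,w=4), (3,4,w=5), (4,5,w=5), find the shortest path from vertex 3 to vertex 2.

Step 1: Build adjacency list with weights:
  1: 2(w=3), 4(w=4), 5(w=3), 6(w=3)
  2: 1(w=3), 3(w=4), 4(w=6), 6(w=4)
  3: 2(w=4), 4(w=5)
  4: 1(w=4), 2(w=6), 3(w=5), 5(w=5)
  5: 1(w=3), 4(w=5)
  6: 1(w=3), 2(w=4)

Step 2: Apply Dijkstra's algorithm from vertex 3:
  Visit vertex 3 (distance=0)
    Update dist[2] = 4
    Update dist[4] = 5
  Visit vertex 2 (distance=4)
    Update dist[1] = 7
    Update dist[6] = 8

Step 3: Shortest path: 3 -> 2
Total weight: 4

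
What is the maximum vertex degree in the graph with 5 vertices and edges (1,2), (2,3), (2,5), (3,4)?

Step 1: Count edges incident to each vertex:
  deg(1) = 1 (neighbors: 2)
  deg(2) = 3 (neighbors: 1, 3, 5)
  deg(3) = 2 (neighbors: 2, 4)
  deg(4) = 1 (neighbors: 3)
  deg(5) = 1 (neighbors: 2)

Step 2: Find maximum:
  max(1, 3, 2, 1, 1) = 3 (vertex 2)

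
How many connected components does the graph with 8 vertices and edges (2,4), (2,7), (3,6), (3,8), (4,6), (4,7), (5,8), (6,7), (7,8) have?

Step 1: Build adjacency list from edges:
  1: (none)
  2: 4, 7
  3: 6, 8
  4: 2, 6, 7
  5: 8
  6: 3, 4, 7
  7: 2, 4, 6, 8
  8: 3, 5, 7

Step 2: Run BFS/DFS from vertex 1:
  Visited: {1}
  Reached 1 of 8 vertices

Step 3: Only 1 of 8 vertices reached. Graph is disconnected.
Connected components: {1}, {2, 3, 4, 5, 6, 7, 8}
Number of connected components: 2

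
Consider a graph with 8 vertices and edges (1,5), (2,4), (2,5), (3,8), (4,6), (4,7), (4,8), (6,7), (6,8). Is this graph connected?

Step 1: Build adjacency list from edges:
  1: 5
  2: 4, 5
  3: 8
  4: 2, 6, 7, 8
  5: 1, 2
  6: 4, 7, 8
  7: 4, 6
  8: 3, 4, 6

Step 2: Run BFS/DFS from vertex 1:
  Visited: {1, 5, 2, 4, 6, 7, 8, 3}
  Reached 8 of 8 vertices

Step 3: All 8 vertices reached from vertex 1, so the graph is connected.
Answer: Yes, the graph is connected.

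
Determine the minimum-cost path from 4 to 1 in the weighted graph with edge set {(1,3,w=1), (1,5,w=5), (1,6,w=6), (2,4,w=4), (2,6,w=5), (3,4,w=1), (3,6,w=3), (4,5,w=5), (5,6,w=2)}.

Step 1: Build adjacency list with weights:
  1: 3(w=1), 5(w=5), 6(w=6)
  2: 4(w=4), 6(w=5)
  3: 1(w=1), 4(w=1), 6(w=3)
  4: 2(w=4), 3(w=1), 5(w=5)
  5: 1(w=5), 4(w=5), 6(w=2)
  6: 1(w=6), 2(w=5), 3(w=3), 5(w=2)

Step 2: Apply Dijkstra's algorithm from vertex 4:
  Visit vertex 4 (distance=0)
    Update dist[2] = 4
    Update dist[3] = 1
    Update dist[5] = 5
  Visit vertex 3 (distance=1)
    Update dist[1] = 2
    Update dist[6] = 4
  Visit vertex 1 (distance=2)

Step 3: Shortest path: 4 -> 3 -> 1
Total weight: 1 + 1 = 2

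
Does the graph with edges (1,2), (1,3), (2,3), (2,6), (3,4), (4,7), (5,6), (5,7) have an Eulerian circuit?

Step 1: Find the degree of each vertex:
  deg(1) = 2
  deg(2) = 3
  deg(3) = 3
  deg(4) = 2
  deg(5) = 2
  deg(6) = 2
  deg(7) = 2

Step 2: Count vertices with odd degree:
  Odd-degree vertices: 2, 3 (2 total)

Step 3: Apply Euler's theorem:
  - Eulerian circuit exists iff graph is connected and all vertices have even degree
  - Eulerian path exists iff graph is connected and has 0 or 2 odd-degree vertices

Graph is connected with exactly 2 odd-degree vertices (2, 3).
Eulerian path exists (starting and ending at the odd-degree vertices), but no Eulerian circuit.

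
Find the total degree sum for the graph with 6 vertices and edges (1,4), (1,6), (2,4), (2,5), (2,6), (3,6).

Step 1: Count edges incident to each vertex:
  deg(1) = 2 (neighbors: 4, 6)
  deg(2) = 3 (neighbors: 4, 5, 6)
  deg(3) = 1 (neighbors: 6)
  deg(4) = 2 (neighbors: 1, 2)
  deg(5) = 1 (neighbors: 2)
  deg(6) = 3 (neighbors: 1, 2, 3)

Step 2: Sum all degrees:
  2 + 3 + 1 + 2 + 1 + 3 = 12

Verification: sum of degrees = 2 * |E| = 2 * 6 = 12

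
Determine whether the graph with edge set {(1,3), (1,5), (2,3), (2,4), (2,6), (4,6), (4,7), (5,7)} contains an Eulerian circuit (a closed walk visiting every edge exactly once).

Step 1: Find the degree of each vertex:
  deg(1) = 2
  deg(2) = 3
  deg(3) = 2
  deg(4) = 3
  deg(5) = 2
  deg(6) = 2
  deg(7) = 2

Step 2: Count vertices with odd degree:
  Odd-degree vertices: 2, 4 (2 total)

Step 3: Apply Euler's theorem:
  - Eulerian circuit exists iff graph is connected and all vertices have even degree
  - Eulerian path exists iff graph is connected and has 0 or 2 odd-degree vertices

Graph is connected with exactly 2 odd-degree vertices (2, 4).
Eulerian path exists (starting and ending at the odd-degree vertices), but no Eulerian circuit.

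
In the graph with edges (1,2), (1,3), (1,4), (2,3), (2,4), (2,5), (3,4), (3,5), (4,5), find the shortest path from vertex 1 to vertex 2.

Step 1: Build adjacency list:
  1: 2, 3, 4
  2: 1, 3, 4, 5
  3: 1, 2, 4, 5
  4: 1, 2, 3, 5
  5: 2, 3, 4

Step 2: BFS from vertex 1 to find shortest path to 2:
  vertex 2 reached at distance 1

Step 3: Shortest path: 1 -> 2
Path length: 1 edge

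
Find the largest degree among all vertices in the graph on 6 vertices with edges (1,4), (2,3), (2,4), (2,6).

Step 1: Count edges incident to each vertex:
  deg(1) = 1 (neighbors: 4)
  deg(2) = 3 (neighbors: 3, 4, 6)
  deg(3) = 1 (neighbors: 2)
  deg(4) = 2 (neighbors: 1, 2)
  deg(5) = 0 (neighbors: none)
  deg(6) = 1 (neighbors: 2)

Step 2: Find maximum:
  max(1, 3, 1, 2, 0, 1) = 3 (vertex 2)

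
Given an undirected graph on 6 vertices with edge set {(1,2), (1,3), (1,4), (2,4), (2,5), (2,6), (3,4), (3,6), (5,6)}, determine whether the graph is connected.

Step 1: Build adjacency list from edges:
  1: 2, 3, 4
  2: 1, 4, 5, 6
  3: 1, 4, 6
  4: 1, 2, 3
  5: 2, 6
  6: 2, 3, 5

Step 2: Run BFS/DFS from vertex 1:
  Visited: {1, 2, 3, 4, 5, 6}
  Reached 6 of 6 vertices

Step 3: All 6 vertices reached from vertex 1, so the graph is connected.
Answer: Yes, the graph is connected.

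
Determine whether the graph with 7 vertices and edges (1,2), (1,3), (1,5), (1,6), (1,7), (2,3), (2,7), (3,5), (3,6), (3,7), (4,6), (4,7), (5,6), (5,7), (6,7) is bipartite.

Step 1: Attempt 2-coloring using BFS:
  Start at vertex 1, assign color 0
  Color vertex 2 with color 1 (neighbor of 1)
  Color vertex 3 with color 1 (neighbor of 1)
  Color vertex 5 with color 1 (neighbor of 1)
  Color vertex 6 with color 1 (neighbor of 1)
  Color vertex 7 with color 1 (neighbor of 1)

Step 2: Conflict found! Vertices 2 and 3 are adjacent but have the same color.
This means the graph contains an odd cycle.

The graph is NOT bipartite.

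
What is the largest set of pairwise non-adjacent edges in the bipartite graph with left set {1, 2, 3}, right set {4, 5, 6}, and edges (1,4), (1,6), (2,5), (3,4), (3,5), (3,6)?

Step 1: List the neighbors of each left vertex:
  1: 4, 6
  2: 5
  3: 4, 5, 6

Step 2: Greedily match left vertices, then look for augmenting paths:
  Match 1 -- 4
  Match 2 -- 5
  Match 3 -- 6
  No augmenting path remains.

Step 3: Verify this is maximum:
  Matching size 3 = min(|L|, |R|) = min(3, 3), which is an upper bound, so this matching is maximum.

Maximum matching: {(1,4), (2,5), (3,6)}
Size: 3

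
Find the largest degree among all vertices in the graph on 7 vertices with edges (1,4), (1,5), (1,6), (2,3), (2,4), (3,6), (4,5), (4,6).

Step 1: Count edges incident to each vertex:
  deg(1) = 3 (neighbors: 4, 5, 6)
  deg(2) = 2 (neighbors: 3, 4)
  deg(3) = 2 (neighbors: 2, 6)
  deg(4) = 4 (neighbors: 1, 2, 5, 6)
  deg(5) = 2 (neighbors: 1, 4)
  deg(6) = 3 (neighbors: 1, 3, 4)
  deg(7) = 0 (neighbors: none)

Step 2: Find maximum:
  max(3, 2, 2, 4, 2, 3, 0) = 4 (vertex 4)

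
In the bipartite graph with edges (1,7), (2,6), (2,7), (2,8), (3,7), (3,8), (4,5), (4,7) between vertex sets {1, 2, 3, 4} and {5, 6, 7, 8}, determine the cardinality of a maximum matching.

Step 1: List the neighbors of each left vertex:
  1: 7
  2: 6, 7, 8
  3: 7, 8
  4: 5, 7

Step 2: Greedily match left vertices, then look for augmenting paths:
  Match 1 -- 7
  Match 2 -- 6
  Match 3 -- 8
  Match 4 -- 5
  No augmenting path remains.

Step 3: Verify this is maximum:
  Matching size 4 = min(|L|, |R|) = min(4, 4), which is an upper bound, so this matching is maximum.

Maximum matching: {(1,7), (2,6), (3,8), (4,5)}
Size: 4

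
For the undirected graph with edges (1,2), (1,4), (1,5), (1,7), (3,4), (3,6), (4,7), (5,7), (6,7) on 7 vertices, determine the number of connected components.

Step 1: Build adjacency list from edges:
  1: 2, 4, 5, 7
  2: 1
  3: 4, 6
  4: 1, 3, 7
  5: 1, 7
  6: 3, 7
  7: 1, 4, 5, 6

Step 2: Run BFS/DFS from vertex 1:
  Visited: {1, 2, 4, 5, 7, 3, 6}
  Reached 7 of 7 vertices

Step 3: All 7 vertices reached from vertex 1, so the graph is connected.
Number of connected components: 1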